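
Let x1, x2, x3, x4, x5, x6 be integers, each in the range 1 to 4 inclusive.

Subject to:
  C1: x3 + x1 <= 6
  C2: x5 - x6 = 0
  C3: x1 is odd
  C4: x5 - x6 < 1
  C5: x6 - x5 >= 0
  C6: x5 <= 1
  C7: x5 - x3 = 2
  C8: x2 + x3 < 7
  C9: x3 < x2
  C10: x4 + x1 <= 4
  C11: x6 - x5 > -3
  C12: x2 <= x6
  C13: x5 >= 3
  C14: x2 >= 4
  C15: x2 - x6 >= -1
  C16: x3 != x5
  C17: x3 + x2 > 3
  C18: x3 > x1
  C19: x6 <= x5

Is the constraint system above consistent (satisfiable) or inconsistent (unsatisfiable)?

Unsatisfiable

From constraints 12 and 14: x6 ≥ x2 and x2 ≥ 4, so x6 ≥ 4. From constraints 6 and 19: x6 ≤ x5 and x5 ≤ 1, so x6 ≤ 1. But 1 < 4, so no value of x6 works.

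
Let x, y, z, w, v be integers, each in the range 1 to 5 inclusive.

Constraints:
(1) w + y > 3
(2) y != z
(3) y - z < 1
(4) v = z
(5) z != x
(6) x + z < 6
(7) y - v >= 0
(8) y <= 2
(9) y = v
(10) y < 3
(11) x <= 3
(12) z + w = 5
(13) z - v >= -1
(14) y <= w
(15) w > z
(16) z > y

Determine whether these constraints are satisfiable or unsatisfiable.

Unsatisfiable

From constraints 4 and 9, y = v = z, so y = z. But constraint 2 says y ≠ z. Contradiction.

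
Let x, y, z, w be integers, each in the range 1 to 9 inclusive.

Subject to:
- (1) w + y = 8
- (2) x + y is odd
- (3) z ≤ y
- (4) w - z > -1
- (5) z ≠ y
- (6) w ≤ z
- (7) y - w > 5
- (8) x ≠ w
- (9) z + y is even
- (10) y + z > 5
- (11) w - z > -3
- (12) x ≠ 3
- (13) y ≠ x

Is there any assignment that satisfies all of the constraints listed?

Satisfiable

Setting (x, y, z, w) = (8, 7, 1, 1) satisfies everything: constraint 1: w + y = 8; constraint 4: w - z = 0, and the others follow.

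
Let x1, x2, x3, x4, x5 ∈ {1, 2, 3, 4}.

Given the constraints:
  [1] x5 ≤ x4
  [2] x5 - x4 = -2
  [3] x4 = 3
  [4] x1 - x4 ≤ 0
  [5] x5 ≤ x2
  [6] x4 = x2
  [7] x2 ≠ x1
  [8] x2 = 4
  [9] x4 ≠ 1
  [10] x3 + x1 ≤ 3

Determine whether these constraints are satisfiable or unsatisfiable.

Constraint 3 fixes x4 = 3 and constraint 8 fixes x2 = 4, but constraint 6 requires x4 = x2. Since 3 ≠ 4, contradiction.

Unsatisfiable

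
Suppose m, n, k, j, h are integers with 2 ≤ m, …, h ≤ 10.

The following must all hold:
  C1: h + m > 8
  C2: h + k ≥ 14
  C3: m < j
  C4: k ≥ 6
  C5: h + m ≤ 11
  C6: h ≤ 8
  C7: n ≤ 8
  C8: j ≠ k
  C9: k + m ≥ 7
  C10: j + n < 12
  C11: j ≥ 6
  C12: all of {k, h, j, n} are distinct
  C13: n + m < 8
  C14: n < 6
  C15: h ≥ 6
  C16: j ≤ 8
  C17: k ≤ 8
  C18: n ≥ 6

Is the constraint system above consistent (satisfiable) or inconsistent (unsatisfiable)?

Constraints 4, 6, 7, 11, 15, 16, 17, and 18 confine each of k, h, j, n to the 3 values {6, …, 8}.
Constraint 12 requires all 4 of them to be distinct, but only 3 values are available — impossible by the pigeonhole principle.

Unsatisfiable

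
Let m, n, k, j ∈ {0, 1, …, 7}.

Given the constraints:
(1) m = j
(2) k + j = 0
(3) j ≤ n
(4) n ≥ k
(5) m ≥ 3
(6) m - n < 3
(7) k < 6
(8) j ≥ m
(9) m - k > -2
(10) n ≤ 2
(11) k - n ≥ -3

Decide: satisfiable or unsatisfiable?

Unsatisfiable

From constraints 5 and 8: j ≥ m and m ≥ 3, so j ≥ 3. From constraints 3 and 10: j ≤ n and n ≤ 2, so j ≤ 2. But 2 < 3, so no value of j works.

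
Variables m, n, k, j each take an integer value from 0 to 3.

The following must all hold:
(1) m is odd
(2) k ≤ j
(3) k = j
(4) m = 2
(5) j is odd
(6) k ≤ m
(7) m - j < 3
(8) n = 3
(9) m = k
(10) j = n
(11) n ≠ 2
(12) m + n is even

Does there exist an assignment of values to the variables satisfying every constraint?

Constraint 4 fixes m = 2 and constraint 8 fixes n = 3. Constraints 3, 9, and 10 give m = k = j = n, so m = n. But 2 ≠ 3 — contradiction.

Unsatisfiable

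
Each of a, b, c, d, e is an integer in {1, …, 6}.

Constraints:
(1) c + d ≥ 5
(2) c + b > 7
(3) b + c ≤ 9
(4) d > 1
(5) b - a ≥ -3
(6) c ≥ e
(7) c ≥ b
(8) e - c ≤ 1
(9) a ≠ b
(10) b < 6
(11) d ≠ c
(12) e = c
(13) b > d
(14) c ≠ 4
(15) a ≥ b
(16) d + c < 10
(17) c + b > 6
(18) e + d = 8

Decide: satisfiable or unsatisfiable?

Satisfiable

Setting (a, b, c, d, e) = (6, 4, 5, 3, 5) satisfies everything: constraint 1: c + d = 8; constraint 2: c + b = 9; constraint 3: b + c = 9, and the others follow.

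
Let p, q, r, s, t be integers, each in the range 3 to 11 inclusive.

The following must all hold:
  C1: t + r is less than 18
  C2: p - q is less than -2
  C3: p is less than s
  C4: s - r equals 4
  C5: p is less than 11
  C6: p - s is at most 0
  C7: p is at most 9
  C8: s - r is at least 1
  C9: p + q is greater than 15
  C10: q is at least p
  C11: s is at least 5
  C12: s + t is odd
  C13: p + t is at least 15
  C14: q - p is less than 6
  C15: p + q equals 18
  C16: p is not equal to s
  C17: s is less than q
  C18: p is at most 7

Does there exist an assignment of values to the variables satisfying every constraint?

Take p = 7, q = 11, r = 5, s = 9, t = 10. Then constraint 1: t + r = 15; constraint 2: p - q = -4, and every other listed constraint is also met.

Satisfiable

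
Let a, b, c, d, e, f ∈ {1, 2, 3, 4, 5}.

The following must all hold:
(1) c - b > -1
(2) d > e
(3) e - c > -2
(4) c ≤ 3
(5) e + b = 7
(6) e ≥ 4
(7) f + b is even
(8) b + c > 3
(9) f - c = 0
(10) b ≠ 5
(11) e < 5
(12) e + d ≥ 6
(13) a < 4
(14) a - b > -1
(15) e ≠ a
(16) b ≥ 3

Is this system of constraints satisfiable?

Satisfiable

One satisfying assignment is a = 3, b = 3, c = 3, d = 5, e = 4, f = 3.
For the less obvious constraints — constraint 1: c - b = 0; constraint 3: e - c = 1; constraint 5: e + b = 7 — and the others hold by inspection.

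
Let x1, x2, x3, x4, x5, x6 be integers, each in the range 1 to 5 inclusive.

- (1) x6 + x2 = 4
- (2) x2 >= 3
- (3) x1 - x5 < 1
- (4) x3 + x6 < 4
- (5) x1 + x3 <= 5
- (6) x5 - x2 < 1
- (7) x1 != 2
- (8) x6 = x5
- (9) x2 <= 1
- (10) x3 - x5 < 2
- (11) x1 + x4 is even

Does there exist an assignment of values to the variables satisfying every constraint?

From constraint 2: x2 ≥ 3. From constraint 9: x2 ≤ 1. But 1 < 3, so no value of x2 works.

Unsatisfiable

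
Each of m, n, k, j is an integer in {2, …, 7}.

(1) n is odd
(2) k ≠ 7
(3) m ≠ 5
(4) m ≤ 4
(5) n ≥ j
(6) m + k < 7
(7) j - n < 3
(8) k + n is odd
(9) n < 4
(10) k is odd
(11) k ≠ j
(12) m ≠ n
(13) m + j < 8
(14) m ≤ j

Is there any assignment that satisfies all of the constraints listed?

Unsatisfiable

Constraint 10 makes k odd and constraint 1 makes n odd, so k + n must be even. Constraint 8 says k + n is odd — contradiction.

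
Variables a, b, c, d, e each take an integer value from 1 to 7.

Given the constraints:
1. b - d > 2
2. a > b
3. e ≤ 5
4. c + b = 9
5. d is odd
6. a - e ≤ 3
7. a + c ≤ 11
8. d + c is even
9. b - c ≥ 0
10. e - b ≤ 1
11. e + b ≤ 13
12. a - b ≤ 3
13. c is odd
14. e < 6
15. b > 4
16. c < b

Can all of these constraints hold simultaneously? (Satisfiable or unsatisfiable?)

Satisfiable

Try a = 7, b = 6, c = 3, d = 1, e = 5.
Check constraint 1: b - d = 5; constraint 4: c + b = 9; constraint 6: a - e = 2. The remaining constraints are straightforward to verify.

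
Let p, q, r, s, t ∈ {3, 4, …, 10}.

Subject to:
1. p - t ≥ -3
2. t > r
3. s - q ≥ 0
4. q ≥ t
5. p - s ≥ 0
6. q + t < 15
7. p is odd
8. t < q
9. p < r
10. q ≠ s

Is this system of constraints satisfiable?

Constraints 2, 3, 5, 8, and 9 give t < q, q ≤ s, s ≤ p, p < r, r < t. Chaining: t < q ≤ s ≤ p < r < t, which forces t < t — impossible.

Unsatisfiable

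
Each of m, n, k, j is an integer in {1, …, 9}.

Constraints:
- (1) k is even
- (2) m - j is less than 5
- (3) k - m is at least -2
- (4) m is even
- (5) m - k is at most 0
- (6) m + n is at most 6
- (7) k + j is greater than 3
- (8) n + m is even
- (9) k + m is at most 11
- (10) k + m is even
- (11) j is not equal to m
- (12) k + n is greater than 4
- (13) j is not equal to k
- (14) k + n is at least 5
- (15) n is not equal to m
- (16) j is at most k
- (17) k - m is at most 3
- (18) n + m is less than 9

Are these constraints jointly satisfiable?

Satisfiable

One satisfying assignment is m = 4, n = 2, k = 4, j = 1.
For the less obvious constraints — constraint 2: m - j = 3; constraint 3: k - m = 0; constraint 5: m - k = 0 — and the others hold by inspection.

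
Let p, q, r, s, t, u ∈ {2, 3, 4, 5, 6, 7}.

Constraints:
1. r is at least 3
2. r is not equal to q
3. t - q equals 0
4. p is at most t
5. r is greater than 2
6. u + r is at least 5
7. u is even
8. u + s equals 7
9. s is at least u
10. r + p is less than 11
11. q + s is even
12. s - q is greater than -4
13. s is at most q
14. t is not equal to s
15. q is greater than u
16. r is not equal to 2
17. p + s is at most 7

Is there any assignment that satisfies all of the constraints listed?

Satisfiable

Setting (p, q, r, s, t, u) = (2, 7, 6, 5, 7, 2) satisfies everything: constraint 3: t - q = 0; constraint 6: u + r = 8; constraint 8: u + s = 7, and the others follow.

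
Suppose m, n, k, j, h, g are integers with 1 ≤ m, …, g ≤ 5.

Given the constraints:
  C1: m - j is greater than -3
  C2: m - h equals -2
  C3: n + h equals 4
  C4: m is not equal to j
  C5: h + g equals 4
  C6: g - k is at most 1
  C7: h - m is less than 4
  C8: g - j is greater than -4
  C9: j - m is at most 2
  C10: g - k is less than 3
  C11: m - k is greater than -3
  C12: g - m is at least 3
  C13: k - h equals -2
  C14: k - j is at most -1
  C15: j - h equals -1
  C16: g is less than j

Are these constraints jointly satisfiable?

Unsatisfiable

Constraints 6, 9, 12, and 14 give j − k ≥ 1, k − g ≥ -1, g − m ≥ 3, m − j ≥ -2.
Adding all 4 inequalities: the left sides telescope to 0, and the right sides sum to 1 + (-1) + 3 + (-2) = 1. So 0 ≥ 1, which is false.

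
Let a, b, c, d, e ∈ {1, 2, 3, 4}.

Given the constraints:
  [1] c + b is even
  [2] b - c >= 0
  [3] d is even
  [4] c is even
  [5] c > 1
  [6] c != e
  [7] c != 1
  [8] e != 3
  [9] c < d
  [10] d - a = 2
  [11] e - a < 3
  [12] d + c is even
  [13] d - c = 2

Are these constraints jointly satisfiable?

The assignment a = 2, b = 4, c = 2, d = 4, e = 4 works:
  constraint 2 holds since b - c = 2.
  constraint 10 holds since d - a = 2.
The rest check out directly.

Satisfiable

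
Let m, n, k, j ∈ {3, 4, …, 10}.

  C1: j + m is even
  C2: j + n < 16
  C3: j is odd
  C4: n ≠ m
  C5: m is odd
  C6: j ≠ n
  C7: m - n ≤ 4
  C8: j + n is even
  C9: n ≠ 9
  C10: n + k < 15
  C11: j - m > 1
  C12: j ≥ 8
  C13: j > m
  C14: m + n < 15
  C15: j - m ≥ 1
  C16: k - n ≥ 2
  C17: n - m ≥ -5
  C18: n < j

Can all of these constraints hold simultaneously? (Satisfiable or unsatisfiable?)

One satisfying assignment is m = 7, n = 5, k = 8, j = 9.
For the less obvious constraints — constraint 2: j + n = 14; constraint 7: m - n = 2; constraint 10: n + k = 13 — and the others hold by inspection.

Satisfiable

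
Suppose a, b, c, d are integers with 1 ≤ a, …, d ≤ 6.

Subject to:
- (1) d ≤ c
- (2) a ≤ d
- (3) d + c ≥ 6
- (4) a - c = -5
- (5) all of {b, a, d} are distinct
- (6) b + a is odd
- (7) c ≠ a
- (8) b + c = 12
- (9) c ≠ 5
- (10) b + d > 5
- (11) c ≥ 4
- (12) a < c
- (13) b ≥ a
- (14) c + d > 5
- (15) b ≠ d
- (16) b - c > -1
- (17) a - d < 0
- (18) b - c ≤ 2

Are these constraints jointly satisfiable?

The assignment a = 1, b = 6, c = 6, d = 2 works:
  constraint 3 holds since d + c = 8.
  constraint 4 holds since a - c = -5.
The rest check out directly.

Satisfiable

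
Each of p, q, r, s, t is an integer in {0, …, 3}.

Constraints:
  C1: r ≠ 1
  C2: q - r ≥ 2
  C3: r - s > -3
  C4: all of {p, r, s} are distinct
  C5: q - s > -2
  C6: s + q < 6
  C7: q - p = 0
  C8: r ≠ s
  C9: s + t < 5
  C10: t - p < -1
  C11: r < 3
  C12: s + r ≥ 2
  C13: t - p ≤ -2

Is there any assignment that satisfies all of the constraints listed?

Satisfiable

The assignment p = 3, q = 3, r = 0, s = 2, t = 0 works:
  constraint 2 holds since q - r = 3.
  constraint 3 holds since r - s = -2.
The rest check out directly.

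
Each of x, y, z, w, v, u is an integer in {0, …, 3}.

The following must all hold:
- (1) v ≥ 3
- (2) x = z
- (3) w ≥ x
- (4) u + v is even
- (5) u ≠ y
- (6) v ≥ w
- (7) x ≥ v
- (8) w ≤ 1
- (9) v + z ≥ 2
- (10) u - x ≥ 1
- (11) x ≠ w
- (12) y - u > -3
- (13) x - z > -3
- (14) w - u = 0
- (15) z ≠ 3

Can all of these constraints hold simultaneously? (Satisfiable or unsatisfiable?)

From constraints 1 and 7: x ≥ v and v ≥ 3, so x ≥ 3. From constraints 3 and 8: x ≤ w and w ≤ 1, so x ≤ 1. But 1 < 3, so no value of x works.

Unsatisfiable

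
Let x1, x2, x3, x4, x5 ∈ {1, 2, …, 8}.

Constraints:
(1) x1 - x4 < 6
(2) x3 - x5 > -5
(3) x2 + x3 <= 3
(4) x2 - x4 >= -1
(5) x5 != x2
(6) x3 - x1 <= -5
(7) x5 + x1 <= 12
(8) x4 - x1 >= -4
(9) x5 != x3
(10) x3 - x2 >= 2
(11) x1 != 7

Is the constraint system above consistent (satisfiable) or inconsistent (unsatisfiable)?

Unsatisfiable

Constraints 4, 6, 8, and 10 give x4 − x1 ≥ -4, x1 − x3 ≥ 5, x3 − x2 ≥ 2, x2 − x4 ≥ -1.
Adding all 4 inequalities: the left sides telescope to 0, and the right sides sum to (-4) + 5 + 2 + (-1) = 2. So 0 ≥ 2, which is false.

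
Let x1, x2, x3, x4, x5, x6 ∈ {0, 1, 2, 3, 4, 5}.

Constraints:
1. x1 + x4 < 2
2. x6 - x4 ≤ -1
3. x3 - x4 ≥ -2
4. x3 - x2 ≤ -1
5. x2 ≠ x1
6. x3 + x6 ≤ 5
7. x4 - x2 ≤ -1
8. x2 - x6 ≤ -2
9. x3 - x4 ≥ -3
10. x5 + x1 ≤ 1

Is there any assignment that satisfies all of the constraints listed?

Constraints 2, 3, 4, and 8 give x6 − x2 ≥ 2, x2 − x3 ≥ 1, x3 − x4 ≥ -2, x4 − x6 ≥ 1.
Adding all 4 inequalities: the left sides telescope to 0, and the right sides sum to 2 + 1 + (-2) + 1 = 2. So 0 ≥ 2, which is false.

Unsatisfiable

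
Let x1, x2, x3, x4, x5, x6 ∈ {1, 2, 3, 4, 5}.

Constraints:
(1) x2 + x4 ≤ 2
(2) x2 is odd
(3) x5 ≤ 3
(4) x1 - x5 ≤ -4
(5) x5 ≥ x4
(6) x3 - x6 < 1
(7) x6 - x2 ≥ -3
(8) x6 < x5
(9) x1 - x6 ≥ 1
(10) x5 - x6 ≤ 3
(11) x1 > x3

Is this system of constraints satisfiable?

Constraints 4, 9, and 10 give x1 − x6 ≥ 1, x6 − x5 ≥ -3, x5 − x1 ≥ 4.
Adding all 3 inequalities: the left sides telescope to 0, and the right sides sum to 1 + (-3) + 4 = 2. So 0 ≥ 2, which is false.

Unsatisfiable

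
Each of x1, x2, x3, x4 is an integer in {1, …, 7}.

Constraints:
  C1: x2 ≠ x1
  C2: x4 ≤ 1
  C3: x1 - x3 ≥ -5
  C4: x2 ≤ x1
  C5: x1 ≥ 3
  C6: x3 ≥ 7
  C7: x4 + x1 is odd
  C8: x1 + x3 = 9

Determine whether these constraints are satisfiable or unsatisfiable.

From constraint 5: x1 ≥ 3. From constraint 6: x3 ≥ 7. Hence x1 + x3 ≥ 10. But constraint 8 requires x1 + x3 = 9, and 9 < 10. Contradiction.

Unsatisfiable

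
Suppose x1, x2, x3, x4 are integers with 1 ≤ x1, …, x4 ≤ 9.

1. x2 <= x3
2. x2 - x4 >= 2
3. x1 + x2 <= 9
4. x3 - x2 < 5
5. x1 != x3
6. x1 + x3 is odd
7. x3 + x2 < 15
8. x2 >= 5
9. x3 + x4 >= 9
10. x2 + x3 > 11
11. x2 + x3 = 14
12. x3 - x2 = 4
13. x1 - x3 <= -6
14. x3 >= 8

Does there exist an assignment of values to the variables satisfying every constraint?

Satisfiable

One satisfying assignment is x1 = 2, x2 = 5, x3 = 9, x4 = 2.
For the less obvious constraints — constraint 2: x2 - x4 = 3; constraint 3: x1 + x2 = 7; constraint 4: x3 - x2 = 4 — and the others hold by inspection.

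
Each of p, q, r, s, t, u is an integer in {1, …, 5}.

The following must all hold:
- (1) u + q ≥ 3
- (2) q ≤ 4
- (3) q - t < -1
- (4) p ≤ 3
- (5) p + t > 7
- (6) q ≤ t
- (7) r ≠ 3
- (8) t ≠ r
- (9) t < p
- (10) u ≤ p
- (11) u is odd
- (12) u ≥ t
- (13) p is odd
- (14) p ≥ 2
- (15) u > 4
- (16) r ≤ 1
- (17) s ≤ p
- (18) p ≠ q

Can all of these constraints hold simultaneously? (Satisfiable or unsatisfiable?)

From constraint 15: u ≥ 5. From constraints 4 and 10: u ≤ p and p ≤ 3, so u ≤ 3. But 3 < 5, so no value of u works.

Unsatisfiable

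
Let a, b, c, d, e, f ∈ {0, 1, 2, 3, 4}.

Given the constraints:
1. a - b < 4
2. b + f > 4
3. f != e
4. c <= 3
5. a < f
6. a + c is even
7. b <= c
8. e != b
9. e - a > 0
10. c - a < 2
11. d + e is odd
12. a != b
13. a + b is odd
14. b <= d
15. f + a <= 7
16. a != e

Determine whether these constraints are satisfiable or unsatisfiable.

Satisfiable

The assignment a = 2, b = 1, c = 2, d = 2, e = 3, f = 4 works:
  constraint 1 holds since a - b = 1.
  constraint 2 holds since b + f = 5.
  constraint 9 holds since e - a = 1.
The rest check out directly.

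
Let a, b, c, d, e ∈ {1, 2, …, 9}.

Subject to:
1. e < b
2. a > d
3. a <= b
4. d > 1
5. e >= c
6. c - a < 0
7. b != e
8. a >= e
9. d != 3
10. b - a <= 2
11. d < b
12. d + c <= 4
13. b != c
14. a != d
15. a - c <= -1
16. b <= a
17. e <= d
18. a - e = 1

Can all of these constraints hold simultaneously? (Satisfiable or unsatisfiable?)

Constraints 5, 11, 15, 16, and 17 give a < c, c ≤ e, e ≤ d, d < b, b ≤ a. Chaining: a < c ≤ e ≤ d < b ≤ a, which forces a < a — impossible.

Unsatisfiable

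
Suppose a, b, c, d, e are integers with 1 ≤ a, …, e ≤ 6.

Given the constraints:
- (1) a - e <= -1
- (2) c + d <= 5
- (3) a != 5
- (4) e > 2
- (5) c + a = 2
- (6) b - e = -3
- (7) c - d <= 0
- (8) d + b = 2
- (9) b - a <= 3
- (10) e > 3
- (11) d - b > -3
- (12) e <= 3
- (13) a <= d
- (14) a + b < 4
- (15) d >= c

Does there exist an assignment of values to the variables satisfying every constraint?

Unsatisfiable

From constraint 10: e ≥ 4. From constraint 12: e ≤ 3. But 3 < 4, so no value of e works.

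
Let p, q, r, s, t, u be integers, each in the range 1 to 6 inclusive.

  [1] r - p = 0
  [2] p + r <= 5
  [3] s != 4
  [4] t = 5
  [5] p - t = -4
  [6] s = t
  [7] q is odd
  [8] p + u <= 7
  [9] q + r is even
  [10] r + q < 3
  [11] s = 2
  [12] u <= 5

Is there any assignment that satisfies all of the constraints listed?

Unsatisfiable

Constraint 11 fixes s = 2 and constraint 4 fixes t = 5, but constraint 6 requires s = t. Since 2 ≠ 5, contradiction.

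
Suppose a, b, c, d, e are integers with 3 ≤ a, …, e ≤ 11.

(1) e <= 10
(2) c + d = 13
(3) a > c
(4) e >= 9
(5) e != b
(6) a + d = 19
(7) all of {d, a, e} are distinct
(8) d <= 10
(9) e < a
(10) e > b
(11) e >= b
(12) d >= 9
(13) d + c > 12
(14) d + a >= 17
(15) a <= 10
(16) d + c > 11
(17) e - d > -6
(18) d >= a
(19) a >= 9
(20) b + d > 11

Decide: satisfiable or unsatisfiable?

Constraints 1, 4, 8, 12, 15, and 19 confine each of d, a, e to the 2 values {9, 10}.
Constraint 7 requires all 3 of them to be distinct, but only 2 values are available — impossible by the pigeonhole principle.

Unsatisfiable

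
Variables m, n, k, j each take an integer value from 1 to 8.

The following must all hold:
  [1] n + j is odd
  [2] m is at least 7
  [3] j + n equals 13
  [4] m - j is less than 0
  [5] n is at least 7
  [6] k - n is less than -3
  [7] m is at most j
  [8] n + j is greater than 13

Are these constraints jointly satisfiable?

From constraints 2 and 7: j ≥ m ≥ 7. From constraint 5: n ≥ 7. Hence j + n ≥ 14. But constraint 3 requires j + n = 13, and 13 < 14. Contradiction.

Unsatisfiable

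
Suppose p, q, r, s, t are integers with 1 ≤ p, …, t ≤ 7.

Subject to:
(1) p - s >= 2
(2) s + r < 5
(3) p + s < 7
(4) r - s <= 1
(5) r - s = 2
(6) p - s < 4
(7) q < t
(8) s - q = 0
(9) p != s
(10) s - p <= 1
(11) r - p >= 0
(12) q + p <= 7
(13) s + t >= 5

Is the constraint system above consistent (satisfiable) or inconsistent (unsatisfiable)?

Constraints 1, 4, and 11 give r − p ≥ 0, p − s ≥ 2, s − r ≥ -1.
Adding all 3 inequalities: the left sides telescope to 0, and the right sides sum to 0 + 2 + (-1) = 1. So 0 ≥ 1, which is false.

Unsatisfiable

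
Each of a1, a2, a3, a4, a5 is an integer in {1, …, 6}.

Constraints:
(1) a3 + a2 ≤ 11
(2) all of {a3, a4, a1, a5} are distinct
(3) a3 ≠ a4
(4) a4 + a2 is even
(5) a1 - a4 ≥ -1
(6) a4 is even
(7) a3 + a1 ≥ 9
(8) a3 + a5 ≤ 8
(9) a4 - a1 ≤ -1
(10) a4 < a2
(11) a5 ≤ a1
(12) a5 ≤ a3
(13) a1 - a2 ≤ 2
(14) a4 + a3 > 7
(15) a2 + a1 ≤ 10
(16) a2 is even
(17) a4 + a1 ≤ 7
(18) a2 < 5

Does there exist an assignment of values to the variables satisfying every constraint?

The assignment a1 = 3, a2 = 4, a3 = 6, a4 = 2, a5 = 1 works:
  constraint 1 holds since a3 + a2 = 10.
  constraint 5 holds since a1 - a4 = 1.
The rest check out directly.

Satisfiable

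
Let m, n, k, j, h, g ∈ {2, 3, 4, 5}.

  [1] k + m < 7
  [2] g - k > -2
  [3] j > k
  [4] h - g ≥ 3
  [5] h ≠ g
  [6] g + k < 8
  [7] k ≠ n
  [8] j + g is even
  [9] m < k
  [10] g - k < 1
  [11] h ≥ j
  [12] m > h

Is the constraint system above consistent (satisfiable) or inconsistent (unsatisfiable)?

Constraints 3, 9, 11, and 12 give m < k, k < j, j ≤ h, h < m. Chaining: m < k < j ≤ h < m, which forces m < m — impossible.

Unsatisfiable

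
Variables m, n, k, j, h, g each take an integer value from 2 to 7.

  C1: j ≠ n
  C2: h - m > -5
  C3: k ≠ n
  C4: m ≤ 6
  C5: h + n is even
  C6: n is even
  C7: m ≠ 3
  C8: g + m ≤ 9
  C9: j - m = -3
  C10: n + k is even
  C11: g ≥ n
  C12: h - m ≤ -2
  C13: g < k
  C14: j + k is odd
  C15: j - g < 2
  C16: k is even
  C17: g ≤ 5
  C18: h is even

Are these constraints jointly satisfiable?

Take m = 6, n = 2, k = 6, j = 3, h = 2, g = 2. Then constraint 2: h - m = -4; constraint 8: g + m = 8; constraint 9: j - m = -3, and every other listed constraint is also met.

Satisfiable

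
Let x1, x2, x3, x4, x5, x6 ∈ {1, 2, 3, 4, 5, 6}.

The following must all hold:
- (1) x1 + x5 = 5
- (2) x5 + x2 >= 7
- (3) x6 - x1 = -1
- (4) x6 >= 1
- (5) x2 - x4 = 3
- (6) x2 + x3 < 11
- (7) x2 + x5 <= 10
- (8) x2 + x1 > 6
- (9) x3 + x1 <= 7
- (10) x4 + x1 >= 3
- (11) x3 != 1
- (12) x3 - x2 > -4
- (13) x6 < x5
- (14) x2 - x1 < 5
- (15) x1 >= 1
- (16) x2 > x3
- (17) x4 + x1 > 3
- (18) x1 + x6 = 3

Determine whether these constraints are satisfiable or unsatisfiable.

One satisfying assignment is x1 = 2, x2 = 6, x3 = 3, x4 = 3, x5 = 3, x6 = 1.
For the less obvious constraints — constraint 1: x1 + x5 = 5; constraint 2: x5 + x2 = 9 — and the others hold by inspection.

Satisfiable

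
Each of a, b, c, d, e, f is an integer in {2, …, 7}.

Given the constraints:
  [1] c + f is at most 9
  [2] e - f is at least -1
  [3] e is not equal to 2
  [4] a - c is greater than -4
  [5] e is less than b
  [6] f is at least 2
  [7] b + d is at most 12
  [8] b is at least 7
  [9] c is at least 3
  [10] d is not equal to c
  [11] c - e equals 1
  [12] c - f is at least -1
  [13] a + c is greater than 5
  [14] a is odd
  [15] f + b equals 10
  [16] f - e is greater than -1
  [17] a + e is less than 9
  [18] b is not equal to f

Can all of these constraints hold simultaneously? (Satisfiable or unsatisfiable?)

Satisfiable

Try a = 3, b = 7, c = 4, d = 5, e = 3, f = 3.
Check constraint 1: c + f = 7; constraint 2: e - f = 0. The remaining constraints are straightforward to verify.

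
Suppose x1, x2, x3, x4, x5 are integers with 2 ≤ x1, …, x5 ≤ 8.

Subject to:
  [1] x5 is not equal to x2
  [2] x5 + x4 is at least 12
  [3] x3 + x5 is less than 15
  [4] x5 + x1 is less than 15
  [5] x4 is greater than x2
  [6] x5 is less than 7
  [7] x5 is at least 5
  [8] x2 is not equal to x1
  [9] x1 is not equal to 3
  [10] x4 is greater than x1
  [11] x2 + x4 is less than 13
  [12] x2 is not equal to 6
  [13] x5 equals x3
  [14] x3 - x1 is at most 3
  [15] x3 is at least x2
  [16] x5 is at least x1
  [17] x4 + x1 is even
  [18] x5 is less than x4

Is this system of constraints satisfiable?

Try x1 = 6, x2 = 4, x3 = 6, x4 = 8, x5 = 6.
Check constraint 2: x5 + x4 = 14; constraint 3: x3 + x5 = 12; constraint 4: x5 + x1 = 12. The remaining constraints are straightforward to verify.

Satisfiable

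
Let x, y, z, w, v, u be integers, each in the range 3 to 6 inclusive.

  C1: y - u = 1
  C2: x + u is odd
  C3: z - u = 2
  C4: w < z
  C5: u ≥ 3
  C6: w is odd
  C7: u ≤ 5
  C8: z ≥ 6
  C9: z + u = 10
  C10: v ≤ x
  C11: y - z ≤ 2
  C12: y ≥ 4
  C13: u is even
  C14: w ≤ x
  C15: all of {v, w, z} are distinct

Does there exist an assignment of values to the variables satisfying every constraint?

Setting (x, y, z, w, v, u) = (5, 5, 6, 5, 3, 4) satisfies everything: constraint 1: y - u = 1; constraint 3: z - u = 2; constraint 9: z + u = 10, and the others follow.

Satisfiable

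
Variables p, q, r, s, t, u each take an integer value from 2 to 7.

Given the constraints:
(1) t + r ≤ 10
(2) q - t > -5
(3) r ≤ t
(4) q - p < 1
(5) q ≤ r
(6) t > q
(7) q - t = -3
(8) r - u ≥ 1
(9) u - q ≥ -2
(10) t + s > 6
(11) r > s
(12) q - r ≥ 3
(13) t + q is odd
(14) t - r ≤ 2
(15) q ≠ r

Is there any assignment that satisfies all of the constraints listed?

Constraints 8, 9, and 12 give r − u ≥ 1, u − q ≥ -2, q − r ≥ 3.
Adding all 3 inequalities: the left sides telescope to 0, and the right sides sum to 1 + (-2) + 3 = 2. So 0 ≥ 2, which is false.

Unsatisfiable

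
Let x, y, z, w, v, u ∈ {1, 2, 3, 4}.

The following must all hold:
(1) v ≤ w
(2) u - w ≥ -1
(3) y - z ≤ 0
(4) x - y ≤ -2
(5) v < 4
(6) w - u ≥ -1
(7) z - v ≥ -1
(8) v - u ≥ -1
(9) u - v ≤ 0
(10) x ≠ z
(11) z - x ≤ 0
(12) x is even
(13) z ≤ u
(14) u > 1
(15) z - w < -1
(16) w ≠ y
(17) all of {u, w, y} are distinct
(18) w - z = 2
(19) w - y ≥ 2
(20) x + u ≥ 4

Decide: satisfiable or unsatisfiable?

Unsatisfiable

Constraints 2, 4, 7, 8, 11, and 19 give z − v ≥ -1, v − u ≥ -1, u − w ≥ -1, w − y ≥ 2, y − x ≥ 2, x − z ≥ 0.
Adding all 6 inequalities: the left sides telescope to 0, and the right sides sum to (-1) + (-1) + (-1) + 2 + 2 + 0 = 1. So 0 ≥ 1, which is false.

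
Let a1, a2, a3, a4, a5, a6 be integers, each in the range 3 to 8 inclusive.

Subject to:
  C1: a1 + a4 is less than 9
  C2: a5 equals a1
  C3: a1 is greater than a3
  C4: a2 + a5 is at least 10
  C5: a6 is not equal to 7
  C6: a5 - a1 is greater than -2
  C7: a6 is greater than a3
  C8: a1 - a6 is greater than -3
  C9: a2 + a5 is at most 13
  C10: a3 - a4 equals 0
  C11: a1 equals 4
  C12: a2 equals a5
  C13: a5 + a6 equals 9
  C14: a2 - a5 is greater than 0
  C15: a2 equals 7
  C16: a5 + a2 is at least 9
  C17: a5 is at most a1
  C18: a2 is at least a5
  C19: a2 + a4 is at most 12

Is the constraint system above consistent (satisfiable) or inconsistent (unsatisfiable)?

Constraint 15 fixes a2 = 7 and constraint 11 fixes a1 = 4. Constraints 2 and 12 give a2 = a5 = a1, so a2 = a1. But 7 ≠ 4 — contradiction.

Unsatisfiable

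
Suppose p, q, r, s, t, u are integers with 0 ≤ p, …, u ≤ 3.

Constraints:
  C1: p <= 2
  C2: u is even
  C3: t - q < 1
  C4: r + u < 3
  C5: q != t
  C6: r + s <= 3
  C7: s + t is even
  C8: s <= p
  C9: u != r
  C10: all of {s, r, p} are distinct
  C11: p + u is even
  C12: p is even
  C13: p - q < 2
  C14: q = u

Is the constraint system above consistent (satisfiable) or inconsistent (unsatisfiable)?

Try p = 2, q = 2, r = 0, s = 1, t = 1, u = 2.
Check constraint 3: t - q = -1; constraint 4: r + u = 2. The remaining constraints are straightforward to verify.

Satisfiable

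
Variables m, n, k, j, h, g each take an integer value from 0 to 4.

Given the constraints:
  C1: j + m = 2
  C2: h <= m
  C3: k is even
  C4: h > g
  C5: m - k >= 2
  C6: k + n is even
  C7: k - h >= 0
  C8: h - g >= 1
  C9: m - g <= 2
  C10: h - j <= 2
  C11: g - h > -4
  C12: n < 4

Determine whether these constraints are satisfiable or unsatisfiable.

Constraints 5, 7, 8, and 9 give g − m ≥ -2, m − k ≥ 2, k − h ≥ 0, h − g ≥ 1.
Adding all 4 inequalities: the left sides telescope to 0, and the right sides sum to (-2) + 2 + 0 + 1 = 1. So 0 ≥ 1, which is false.

Unsatisfiable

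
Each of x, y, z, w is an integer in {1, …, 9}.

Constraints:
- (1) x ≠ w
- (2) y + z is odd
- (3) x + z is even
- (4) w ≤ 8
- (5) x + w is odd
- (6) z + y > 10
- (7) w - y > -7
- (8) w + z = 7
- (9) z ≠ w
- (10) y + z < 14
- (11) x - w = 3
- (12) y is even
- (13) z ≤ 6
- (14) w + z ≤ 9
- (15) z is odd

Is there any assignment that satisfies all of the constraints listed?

Satisfiable

The assignment x = 5, y = 8, z = 5, w = 2 works:
  constraint 6 holds since z + y = 13.
  constraint 7 holds since w - y = -6.
  constraint 8 holds since w + z = 7.
The rest check out directly.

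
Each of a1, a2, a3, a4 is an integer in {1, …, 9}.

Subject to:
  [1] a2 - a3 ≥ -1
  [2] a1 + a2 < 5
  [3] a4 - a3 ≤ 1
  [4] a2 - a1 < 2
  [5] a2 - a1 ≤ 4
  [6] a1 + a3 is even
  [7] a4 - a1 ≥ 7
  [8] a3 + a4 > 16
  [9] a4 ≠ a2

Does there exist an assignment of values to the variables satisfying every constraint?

Constraints 1, 3, 5, and 7 give a4 − a1 ≥ 7, a1 − a2 ≥ -4, a2 − a3 ≥ -1, a3 − a4 ≥ -1.
Adding all 4 inequalities: the left sides telescope to 0, and the right sides sum to 7 + (-4) + (-1) + (-1) = 1. So 0 ≥ 1, which is false.

Unsatisfiable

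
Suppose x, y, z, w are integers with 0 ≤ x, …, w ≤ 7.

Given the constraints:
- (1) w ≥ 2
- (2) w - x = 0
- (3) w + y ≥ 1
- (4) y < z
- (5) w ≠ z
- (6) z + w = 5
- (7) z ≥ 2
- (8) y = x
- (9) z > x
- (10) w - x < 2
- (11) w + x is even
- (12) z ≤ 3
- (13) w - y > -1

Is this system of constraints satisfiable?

Try x = 2, y = 2, z = 3, w = 2.
Check constraint 2: w - x = 0; constraint 3: w + y = 4. The remaining constraints are straightforward to verify.

Satisfiable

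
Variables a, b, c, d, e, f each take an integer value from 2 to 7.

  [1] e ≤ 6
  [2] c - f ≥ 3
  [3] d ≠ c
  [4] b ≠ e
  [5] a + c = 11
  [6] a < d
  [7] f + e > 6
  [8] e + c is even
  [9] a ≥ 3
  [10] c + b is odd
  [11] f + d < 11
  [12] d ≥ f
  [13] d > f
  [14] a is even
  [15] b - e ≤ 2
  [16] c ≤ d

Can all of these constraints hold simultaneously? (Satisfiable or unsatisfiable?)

The assignment a = 6, b = 6, c = 5, d = 7, e = 5, f = 2 works:
  constraint 2 holds since c - f = 3.
  constraint 5 holds since a + c = 11.
  constraint 7 holds since f + e = 7.
The rest check out directly.

Satisfiable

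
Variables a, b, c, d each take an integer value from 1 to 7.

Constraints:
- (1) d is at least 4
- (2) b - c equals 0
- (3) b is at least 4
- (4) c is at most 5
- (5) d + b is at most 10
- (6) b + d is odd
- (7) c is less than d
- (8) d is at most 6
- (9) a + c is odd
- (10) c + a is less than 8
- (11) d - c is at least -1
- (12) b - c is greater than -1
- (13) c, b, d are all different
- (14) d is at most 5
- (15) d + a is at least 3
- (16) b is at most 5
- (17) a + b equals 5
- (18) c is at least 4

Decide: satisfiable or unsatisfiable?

Unsatisfiable

Constraints 1, 3, 4, 14, 16, and 18 confine each of c, b, d to the 2 values {4, 5}.
Constraint 13 requires all 3 of them to be distinct, but only 2 values are available — impossible by the pigeonhole principle.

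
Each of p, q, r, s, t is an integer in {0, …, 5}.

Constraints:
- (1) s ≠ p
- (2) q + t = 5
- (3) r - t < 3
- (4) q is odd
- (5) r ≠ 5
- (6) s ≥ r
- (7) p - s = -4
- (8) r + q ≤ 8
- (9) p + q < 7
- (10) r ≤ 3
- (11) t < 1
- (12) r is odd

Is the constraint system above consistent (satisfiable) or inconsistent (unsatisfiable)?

Satisfiable

Try p = 0, q = 5, r = 1, s = 4, t = 0.
Check constraint 2: q + t = 5; constraint 3: r - t = 1. The remaining constraints are straightforward to verify.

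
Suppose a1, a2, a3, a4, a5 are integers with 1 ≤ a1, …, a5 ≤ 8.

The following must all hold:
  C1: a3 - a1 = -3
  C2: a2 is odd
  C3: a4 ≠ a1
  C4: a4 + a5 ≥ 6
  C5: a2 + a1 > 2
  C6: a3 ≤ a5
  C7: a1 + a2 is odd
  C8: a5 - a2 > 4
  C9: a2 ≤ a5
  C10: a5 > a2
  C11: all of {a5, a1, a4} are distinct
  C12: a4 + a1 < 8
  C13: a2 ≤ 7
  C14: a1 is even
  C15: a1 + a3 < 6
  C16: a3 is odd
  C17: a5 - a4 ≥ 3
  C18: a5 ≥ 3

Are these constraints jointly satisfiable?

Satisfiable

One satisfying assignment is a1 = 4, a2 = 1, a3 = 1, a4 = 1, a5 = 6.
For the less obvious constraints — constraint 1: a3 - a1 = -3; constraint 4: a4 + a5 = 7 — and the others hold by inspection.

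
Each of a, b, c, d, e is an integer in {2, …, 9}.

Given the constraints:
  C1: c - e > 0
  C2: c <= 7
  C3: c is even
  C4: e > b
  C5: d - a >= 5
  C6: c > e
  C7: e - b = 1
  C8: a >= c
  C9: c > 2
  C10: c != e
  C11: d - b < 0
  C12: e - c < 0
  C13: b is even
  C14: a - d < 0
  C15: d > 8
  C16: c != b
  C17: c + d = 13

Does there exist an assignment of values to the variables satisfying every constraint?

Unsatisfiable

Constraints 1, 4, 8, 11, and 14 give c ≤ a, a < d, d < b, b < e, e < c. Chaining: c ≤ a < d < b < e < c, which forces c < c — impossible.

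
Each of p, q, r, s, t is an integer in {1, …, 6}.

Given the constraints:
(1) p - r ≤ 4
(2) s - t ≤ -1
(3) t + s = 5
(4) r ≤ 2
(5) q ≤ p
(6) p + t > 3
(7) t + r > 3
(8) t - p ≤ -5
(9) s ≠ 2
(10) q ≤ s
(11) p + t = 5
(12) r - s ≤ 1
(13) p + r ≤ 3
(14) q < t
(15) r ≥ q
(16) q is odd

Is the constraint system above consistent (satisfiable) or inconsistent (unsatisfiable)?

Unsatisfiable

Constraints 1, 2, 8, and 12 give t − s ≥ 1, s − r ≥ -1, r − p ≥ -4, p − t ≥ 5.
Adding all 4 inequalities: the left sides telescope to 0, and the right sides sum to 1 + (-1) + (-4) + 5 = 1. So 0 ≥ 1, which is false.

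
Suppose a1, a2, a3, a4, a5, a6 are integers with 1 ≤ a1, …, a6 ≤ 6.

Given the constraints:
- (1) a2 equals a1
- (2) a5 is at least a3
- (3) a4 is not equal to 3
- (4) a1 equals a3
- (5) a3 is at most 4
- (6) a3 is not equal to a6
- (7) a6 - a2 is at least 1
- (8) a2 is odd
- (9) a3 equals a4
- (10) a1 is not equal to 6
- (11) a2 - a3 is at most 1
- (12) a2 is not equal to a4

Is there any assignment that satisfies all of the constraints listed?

From constraints 1, 4, and 9, a2 = a1 = a3 = a4, so a2 = a4. But constraint 12 says a2 ≠ a4. Contradiction.

Unsatisfiable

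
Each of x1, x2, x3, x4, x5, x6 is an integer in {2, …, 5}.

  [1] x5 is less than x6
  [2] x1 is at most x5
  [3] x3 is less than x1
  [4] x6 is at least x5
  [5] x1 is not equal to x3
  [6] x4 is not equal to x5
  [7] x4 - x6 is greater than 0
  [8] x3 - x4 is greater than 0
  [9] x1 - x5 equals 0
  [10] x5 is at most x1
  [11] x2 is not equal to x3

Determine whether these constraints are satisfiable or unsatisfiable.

Constraints 1, 2, 3, 7, and 8 give x5 < x6, x6 < x4, x4 < x3, x3 < x1, x1 ≤ x5. Chaining: x5 < x6 < x4 < x3 < x1 ≤ x5, which forces x5 < x5 — impossible.

Unsatisfiable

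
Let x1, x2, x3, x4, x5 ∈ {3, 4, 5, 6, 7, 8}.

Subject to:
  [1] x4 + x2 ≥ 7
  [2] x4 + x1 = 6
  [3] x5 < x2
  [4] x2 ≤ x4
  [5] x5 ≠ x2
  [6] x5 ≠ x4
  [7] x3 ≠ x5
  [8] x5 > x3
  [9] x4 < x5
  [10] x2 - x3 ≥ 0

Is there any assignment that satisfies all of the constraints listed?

Unsatisfiable

Constraints 3, 4, and 9 give x4 < x5, x5 < x2, x2 ≤ x4. Chaining: x4 < x5 < x2 ≤ x4, which forces x4 < x4 — impossible.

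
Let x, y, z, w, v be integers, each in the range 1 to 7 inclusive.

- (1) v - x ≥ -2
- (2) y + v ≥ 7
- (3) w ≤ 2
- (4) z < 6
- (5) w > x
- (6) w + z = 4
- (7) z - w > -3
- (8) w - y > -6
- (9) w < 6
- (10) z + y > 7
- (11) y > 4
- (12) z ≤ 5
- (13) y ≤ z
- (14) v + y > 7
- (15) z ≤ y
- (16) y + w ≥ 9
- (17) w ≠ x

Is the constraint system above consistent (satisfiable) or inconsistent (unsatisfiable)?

From constraints 12 and 13: y ≤ z ≤ 5. From constraint 3: w ≤ 2. Hence y + w ≤ 7. But constraint 16 requires y + w ≥ 9, and 9 > 7. Contradiction.

Unsatisfiable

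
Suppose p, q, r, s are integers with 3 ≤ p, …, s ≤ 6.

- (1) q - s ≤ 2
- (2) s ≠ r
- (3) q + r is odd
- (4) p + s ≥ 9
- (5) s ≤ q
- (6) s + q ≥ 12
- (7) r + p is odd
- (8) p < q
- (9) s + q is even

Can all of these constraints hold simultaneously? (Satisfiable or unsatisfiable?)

Satisfiable

Try p = 4, q = 6, r = 3, s = 6.
Check constraint 1: q - s = 0; constraint 4: p + s = 10. The remaining constraints are straightforward to verify.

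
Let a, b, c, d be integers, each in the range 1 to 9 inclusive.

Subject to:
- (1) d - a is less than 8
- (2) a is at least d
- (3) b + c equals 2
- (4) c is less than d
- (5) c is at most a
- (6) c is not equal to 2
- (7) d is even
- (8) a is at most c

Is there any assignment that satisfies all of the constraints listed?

Unsatisfiable

Constraints 2, 4, and 8 give d ≤ a, a ≤ c, c < d. Chaining: d ≤ a ≤ c < d, which forces d < d — impossible.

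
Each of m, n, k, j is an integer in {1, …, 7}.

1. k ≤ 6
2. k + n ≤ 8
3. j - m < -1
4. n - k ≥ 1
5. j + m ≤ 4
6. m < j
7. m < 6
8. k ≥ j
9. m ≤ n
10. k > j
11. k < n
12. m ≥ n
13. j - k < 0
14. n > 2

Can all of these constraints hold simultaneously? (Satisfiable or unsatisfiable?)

Constraints 6, 8, 11, and 12 give m < j, j ≤ k, k < n, n ≤ m. Chaining: m < j ≤ k < n ≤ m, which forces m < m — impossible.

Unsatisfiable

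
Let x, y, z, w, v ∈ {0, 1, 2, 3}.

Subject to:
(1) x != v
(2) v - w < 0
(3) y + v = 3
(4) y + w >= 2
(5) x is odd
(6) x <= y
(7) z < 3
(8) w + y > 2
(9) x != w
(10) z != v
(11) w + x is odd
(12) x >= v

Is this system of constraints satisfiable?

Satisfiable

Take x = 3, y = 3, z = 2, w = 2, v = 0. Then constraint 2: v - w = -2; constraint 3: y + v = 3, and every other listed constraint is also met.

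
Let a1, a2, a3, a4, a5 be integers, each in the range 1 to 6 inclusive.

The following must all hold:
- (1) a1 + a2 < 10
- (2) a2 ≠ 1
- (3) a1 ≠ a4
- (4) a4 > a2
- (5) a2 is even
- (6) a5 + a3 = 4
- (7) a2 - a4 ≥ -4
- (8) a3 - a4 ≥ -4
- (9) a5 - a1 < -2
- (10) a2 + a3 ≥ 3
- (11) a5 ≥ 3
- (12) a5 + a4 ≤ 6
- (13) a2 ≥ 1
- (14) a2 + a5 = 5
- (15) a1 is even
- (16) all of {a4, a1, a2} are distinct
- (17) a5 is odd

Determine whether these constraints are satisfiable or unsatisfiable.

Take a1 = 6, a2 = 2, a3 = 1, a4 = 3, a5 = 3. Then constraint 1: a1 + a2 = 8; constraint 6: a5 + a3 = 4; constraint 7: a2 - a4 = -1, and every other listed constraint is also met.

Satisfiable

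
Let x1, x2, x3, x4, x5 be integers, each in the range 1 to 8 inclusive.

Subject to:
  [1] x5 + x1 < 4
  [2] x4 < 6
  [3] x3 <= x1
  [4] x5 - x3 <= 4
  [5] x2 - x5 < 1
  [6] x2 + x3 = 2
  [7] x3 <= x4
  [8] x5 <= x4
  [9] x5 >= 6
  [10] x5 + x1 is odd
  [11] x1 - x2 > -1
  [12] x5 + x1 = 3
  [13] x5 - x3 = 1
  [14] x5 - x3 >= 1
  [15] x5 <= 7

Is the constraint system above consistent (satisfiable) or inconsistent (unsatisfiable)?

From constraints 8 and 9: x4 ≥ x5 and x5 ≥ 6, so x4 ≥ 6. From constraint 2: x4 ≤ 5. But 5 < 6, so no value of x4 works.

Unsatisfiable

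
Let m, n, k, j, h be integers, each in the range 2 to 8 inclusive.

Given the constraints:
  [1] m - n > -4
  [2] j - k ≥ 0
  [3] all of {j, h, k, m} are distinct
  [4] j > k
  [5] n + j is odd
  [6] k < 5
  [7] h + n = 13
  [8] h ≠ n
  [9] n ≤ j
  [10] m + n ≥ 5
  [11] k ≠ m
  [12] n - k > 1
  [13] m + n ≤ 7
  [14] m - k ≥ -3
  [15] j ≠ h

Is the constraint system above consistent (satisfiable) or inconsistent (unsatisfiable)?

Take m = 2, n = 5, k = 3, j = 6, h = 8. Then constraint 1: m - n = -3; constraint 2: j - k = 3; constraint 7: h + n = 13, and every other listed constraint is also met.

Satisfiable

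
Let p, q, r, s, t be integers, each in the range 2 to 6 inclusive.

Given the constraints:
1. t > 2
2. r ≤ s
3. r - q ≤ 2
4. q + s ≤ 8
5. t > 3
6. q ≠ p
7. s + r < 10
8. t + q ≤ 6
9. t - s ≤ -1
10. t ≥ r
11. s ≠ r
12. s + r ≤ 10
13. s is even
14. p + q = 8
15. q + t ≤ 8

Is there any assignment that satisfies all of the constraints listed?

Setting (p, q, r, s, t) = (6, 2, 2, 6, 4) satisfies everything: constraint 3: r - q = 0; constraint 4: q + s = 8; constraint 7: s + r = 8, and the others follow.

Satisfiable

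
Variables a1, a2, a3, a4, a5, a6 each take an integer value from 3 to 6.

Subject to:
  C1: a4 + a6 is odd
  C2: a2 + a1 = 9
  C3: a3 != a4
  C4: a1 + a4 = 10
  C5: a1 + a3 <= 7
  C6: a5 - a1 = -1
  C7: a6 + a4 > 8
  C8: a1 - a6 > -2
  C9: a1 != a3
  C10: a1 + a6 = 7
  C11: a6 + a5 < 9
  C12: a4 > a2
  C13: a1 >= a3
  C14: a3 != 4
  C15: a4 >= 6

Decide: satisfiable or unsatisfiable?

Satisfiable

Setting (a1, a2, a3, a4, a5, a6) = (4, 5, 3, 6, 3, 3) satisfies everything: constraint 2: a2 + a1 = 9; constraint 4: a1 + a4 = 10; constraint 5: a1 + a3 = 7, and the others follow.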